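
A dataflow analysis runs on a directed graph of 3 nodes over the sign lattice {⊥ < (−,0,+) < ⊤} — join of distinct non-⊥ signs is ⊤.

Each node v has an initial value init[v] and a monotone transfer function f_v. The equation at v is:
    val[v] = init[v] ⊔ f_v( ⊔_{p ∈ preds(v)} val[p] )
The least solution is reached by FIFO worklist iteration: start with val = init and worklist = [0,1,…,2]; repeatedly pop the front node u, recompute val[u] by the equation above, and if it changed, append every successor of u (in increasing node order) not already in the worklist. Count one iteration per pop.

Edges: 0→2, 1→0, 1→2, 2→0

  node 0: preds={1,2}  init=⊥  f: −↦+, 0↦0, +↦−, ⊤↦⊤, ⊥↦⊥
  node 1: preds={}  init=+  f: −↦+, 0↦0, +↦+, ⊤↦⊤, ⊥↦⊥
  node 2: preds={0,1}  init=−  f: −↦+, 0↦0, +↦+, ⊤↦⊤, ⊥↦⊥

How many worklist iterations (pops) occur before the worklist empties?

4

Trace (4 dequeues):
  [1] u=0 | in ⊤ | out ⊤ | prev ⊥ | push {}
  [2] u=1 | in ⊥ | out + | ==
  [3] u=2 | in ⊤ | out ⊤ | prev − | push {0}
  [4] u=0 | in ⊤ | out ⊤ | ==

Converged values:
  [0] ⊤
  [1] +
  [2] ⊤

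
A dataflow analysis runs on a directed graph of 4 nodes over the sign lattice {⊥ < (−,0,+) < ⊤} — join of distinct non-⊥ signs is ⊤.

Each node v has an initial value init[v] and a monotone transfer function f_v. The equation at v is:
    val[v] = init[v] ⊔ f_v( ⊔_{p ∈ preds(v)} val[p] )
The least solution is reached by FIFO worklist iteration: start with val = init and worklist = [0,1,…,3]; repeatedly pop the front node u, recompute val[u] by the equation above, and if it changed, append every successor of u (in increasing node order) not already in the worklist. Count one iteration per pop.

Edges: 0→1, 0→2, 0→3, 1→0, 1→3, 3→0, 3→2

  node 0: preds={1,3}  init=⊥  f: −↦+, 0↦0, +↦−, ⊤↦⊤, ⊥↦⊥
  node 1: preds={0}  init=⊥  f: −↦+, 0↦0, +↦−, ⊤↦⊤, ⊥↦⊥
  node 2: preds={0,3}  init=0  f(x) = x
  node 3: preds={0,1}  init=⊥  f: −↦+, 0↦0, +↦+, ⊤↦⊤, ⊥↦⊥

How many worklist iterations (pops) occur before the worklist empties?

4

Iteration log — 4 steps:
  step 1. node 0  ⊔preds=⊥  new=⊥  stable
  step 2. node 1  ⊔preds=⊥  new=⊥  stable
  step 3. node 2  ⊔preds=⊥  new=0  stable
  step 4. node 3  ⊔preds=⊥  new=⊥  stable

Least fixpoint reached:
  node 0: ⊥
  node 1: ⊥
  node 2: 0
  node 3: ⊥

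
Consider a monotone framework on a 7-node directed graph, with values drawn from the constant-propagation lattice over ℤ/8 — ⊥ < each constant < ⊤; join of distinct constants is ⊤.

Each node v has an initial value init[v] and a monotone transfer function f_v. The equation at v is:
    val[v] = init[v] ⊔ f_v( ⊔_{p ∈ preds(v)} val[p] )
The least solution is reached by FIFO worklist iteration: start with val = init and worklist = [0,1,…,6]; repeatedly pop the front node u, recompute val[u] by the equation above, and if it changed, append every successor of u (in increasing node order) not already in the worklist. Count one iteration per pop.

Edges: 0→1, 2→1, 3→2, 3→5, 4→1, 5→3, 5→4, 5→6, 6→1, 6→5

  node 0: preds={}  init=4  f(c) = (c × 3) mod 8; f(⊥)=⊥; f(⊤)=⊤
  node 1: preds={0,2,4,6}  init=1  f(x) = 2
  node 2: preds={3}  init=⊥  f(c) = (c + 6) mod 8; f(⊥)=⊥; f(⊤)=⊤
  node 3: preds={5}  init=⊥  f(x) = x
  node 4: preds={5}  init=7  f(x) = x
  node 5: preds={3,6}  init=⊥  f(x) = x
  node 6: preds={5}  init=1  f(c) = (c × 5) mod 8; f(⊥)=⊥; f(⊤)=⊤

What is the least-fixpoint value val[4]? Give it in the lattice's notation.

Worklist (19 pops):
  #1 pop 0: in=⊥ → 4 (no change)
  #2 pop 1: in=⊤ → ⊤ (was 1); enqueue []
  #3 pop 2: in=⊥ → ⊥ (no change)
  #4 pop 3: in=⊥ → ⊥ (no change)
  #5 pop 4: in=⊥ → 7 (no change)
  #6 pop 5: in=1 → 1 (was ⊥); enqueue [3,4]
  #7 pop 6: in=1 → ⊤ (was 1); enqueue [1,5]
  #8 pop 3: in=1 → 1 (was ⊥); enqueue [2]
  #9 pop 4: in=1 → ⊤ (was 7); enqueue []
  #10 pop 1: in=⊤ → ⊤ (no change)
  #11 pop 5: in=⊤ → ⊤ (was 1); enqueue [3,4,6]
  #12 pop 2: in=1 → 7 (was ⊥); enqueue [1]
  #13 pop 3: in=⊤ → ⊤ (was 1); enqueue [2,5]
  #14 pop 4: in=⊤ → ⊤ (no change)
  #15 pop 6: in=⊤ → ⊤ (no change)
  #16 pop 1: in=⊤ → ⊤ (no change)
  #17 pop 2: in=⊤ → ⊤ (was 7); enqueue [1]
  #18 pop 5: in=⊤ → ⊤ (no change)
  #19 pop 1: in=⊤ → ⊤ (no change)

Fixpoint:
  val[0] = 4
  val[1] = ⊤
  val[2] = ⊤
  val[3] = ⊤
  val[4] = ⊤
  val[5] = ⊤
  val[6] = ⊤

⊤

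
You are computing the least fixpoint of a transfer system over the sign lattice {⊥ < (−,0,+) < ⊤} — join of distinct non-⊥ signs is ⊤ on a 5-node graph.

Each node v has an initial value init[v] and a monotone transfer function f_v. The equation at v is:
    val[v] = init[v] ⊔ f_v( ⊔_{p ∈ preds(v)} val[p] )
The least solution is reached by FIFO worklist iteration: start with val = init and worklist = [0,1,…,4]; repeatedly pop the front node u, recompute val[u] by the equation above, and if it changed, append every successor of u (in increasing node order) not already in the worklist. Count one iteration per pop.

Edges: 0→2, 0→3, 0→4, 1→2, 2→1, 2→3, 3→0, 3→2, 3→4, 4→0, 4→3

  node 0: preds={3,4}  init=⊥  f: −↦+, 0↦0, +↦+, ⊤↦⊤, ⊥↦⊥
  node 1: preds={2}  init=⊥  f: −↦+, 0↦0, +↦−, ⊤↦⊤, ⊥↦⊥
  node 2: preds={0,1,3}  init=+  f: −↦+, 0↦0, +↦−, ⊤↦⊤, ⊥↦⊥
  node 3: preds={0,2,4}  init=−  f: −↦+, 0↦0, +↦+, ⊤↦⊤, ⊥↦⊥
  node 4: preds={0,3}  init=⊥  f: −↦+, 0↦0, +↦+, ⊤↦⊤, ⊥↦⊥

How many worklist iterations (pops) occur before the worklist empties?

10

Worklist (10 pops):
  #1 pop 0: in=− → + (was ⊥); enqueue []
  #2 pop 1: in=+ → − (was ⊥); enqueue []
  #3 pop 2: in=⊤ → ⊤ (was +); enqueue [1]
  #4 pop 3: in=⊤ → ⊤ (was −); enqueue [0,2]
  #5 pop 4: in=⊤ → ⊤ (was ⊥); enqueue [3]
  #6 pop 1: in=⊤ → ⊤ (was −); enqueue []
  #7 pop 0: in=⊤ → ⊤ (was +); enqueue [4]
  #8 pop 2: in=⊤ → ⊤ (no change)
  #9 pop 3: in=⊤ → ⊤ (no change)
  #10 pop 4: in=⊤ → ⊤ (no change)

Fixpoint:
  val[0] = ⊤
  val[1] = ⊤
  val[2] = ⊤
  val[3] = ⊤
  val[4] = ⊤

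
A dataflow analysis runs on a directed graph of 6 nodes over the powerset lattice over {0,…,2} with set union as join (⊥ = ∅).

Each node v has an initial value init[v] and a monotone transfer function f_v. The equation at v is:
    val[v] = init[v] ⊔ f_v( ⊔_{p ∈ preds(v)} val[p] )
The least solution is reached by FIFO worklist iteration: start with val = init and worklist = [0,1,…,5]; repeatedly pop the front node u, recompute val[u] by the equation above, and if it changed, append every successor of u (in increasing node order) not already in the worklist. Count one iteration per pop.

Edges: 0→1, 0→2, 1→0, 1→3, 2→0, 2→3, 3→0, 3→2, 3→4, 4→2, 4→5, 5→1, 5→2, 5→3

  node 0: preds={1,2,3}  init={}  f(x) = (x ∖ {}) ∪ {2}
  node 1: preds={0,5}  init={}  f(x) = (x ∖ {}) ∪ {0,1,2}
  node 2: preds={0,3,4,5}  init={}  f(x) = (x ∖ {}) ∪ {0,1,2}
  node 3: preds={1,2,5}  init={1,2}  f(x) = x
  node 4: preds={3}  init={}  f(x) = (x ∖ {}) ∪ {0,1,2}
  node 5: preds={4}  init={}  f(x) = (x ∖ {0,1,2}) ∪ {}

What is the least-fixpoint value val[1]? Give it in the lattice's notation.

Iteration log — 9 steps:
  step 1. node 0  ⊔preds={1,2}  new={1,2}  old={}  +wl: 
  step 2. node 1  ⊔preds={1,2}  new={0,1,2}  old={}  +wl: 0
  step 3. node 2  ⊔preds={1,2}  new={0,1,2}  old={}  +wl: 
  step 4. node 3  ⊔preds={0,1,2}  new={0,1,2}  old={1,2}  +wl: 2
  step 5. node 4  ⊔preds={0,1,2}  new={0,1,2}  old={}  +wl: 
  step 6. node 5  ⊔preds={0,1,2}  new={}  stable
  step 7. node 0  ⊔preds={0,1,2}  new={0,1,2}  old={1,2}  +wl: 1
  step 8. node 2  ⊔preds={0,1,2}  new={0,1,2}  stable
  step 9. node 1  ⊔preds={0,1,2}  new={0,1,2}  stable

Least fixpoint reached:
  node 0: {0,1,2}
  node 1: {0,1,2}
  node 2: {0,1,2}
  node 3: {0,1,2}
  node 4: {0,1,2}
  node 5: {}

{0,1,2}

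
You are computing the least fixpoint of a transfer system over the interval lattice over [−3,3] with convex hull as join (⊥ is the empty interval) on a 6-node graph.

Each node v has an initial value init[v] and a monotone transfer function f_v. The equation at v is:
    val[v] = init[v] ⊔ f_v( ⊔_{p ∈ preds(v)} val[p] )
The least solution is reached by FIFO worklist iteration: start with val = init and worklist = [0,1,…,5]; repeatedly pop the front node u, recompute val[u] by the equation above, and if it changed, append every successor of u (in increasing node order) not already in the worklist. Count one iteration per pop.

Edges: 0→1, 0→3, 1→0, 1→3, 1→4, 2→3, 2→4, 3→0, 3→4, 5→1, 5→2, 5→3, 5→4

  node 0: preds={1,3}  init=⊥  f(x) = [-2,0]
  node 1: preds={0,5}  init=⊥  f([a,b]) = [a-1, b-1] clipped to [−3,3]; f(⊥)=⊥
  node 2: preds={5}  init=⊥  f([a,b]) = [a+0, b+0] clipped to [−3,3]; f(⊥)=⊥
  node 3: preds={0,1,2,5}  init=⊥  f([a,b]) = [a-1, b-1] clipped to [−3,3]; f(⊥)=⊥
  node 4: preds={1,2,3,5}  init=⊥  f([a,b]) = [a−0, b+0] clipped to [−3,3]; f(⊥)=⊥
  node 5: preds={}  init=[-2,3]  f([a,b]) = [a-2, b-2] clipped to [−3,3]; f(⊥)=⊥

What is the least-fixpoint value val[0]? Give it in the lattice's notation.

Iteration log — 7 steps:
  step 1. node 0  ⊔preds=⊥  new=[-2,0]  old=⊥  +wl: 
  step 2. node 1  ⊔preds=[-2,3]  new=[-3,2]  old=⊥  +wl: 0
  step 3. node 2  ⊔preds=[-2,3]  new=[-2,3]  old=⊥  +wl: 
  step 4. node 3  ⊔preds=[-3,3]  new=[-3,2]  old=⊥  +wl: 
  step 5. node 4  ⊔preds=[-3,3]  new=[-3,3]  old=⊥  +wl: 
  step 6. node 5  ⊔preds=⊥  new=[-2,3]  stable
  step 7. node 0  ⊔preds=[-3,2]  new=[-2,0]  stable

Least fixpoint reached:
  node 0: [-2,0]
  node 1: [-3,2]
  node 2: [-2,3]
  node 3: [-3,2]
  node 4: [-3,3]
  node 5: [-2,3]

[-2,0]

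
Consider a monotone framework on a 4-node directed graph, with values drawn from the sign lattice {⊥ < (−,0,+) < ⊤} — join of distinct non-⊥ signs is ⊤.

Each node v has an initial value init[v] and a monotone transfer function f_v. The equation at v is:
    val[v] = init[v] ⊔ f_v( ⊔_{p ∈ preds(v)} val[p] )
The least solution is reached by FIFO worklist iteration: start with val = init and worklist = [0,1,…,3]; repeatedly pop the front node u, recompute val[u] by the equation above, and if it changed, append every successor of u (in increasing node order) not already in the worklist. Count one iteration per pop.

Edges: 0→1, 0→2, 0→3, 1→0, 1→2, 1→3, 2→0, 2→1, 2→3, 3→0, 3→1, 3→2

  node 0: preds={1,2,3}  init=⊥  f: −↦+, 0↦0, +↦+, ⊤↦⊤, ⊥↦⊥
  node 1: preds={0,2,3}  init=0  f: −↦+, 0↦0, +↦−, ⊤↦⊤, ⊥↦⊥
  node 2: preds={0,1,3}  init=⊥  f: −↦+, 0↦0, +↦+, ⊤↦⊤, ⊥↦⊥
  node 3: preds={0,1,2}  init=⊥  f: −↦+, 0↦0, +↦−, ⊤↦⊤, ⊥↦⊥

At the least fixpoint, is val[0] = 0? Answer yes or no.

yes

Iteration log — 7 steps:
  step 1. node 0  ⊔preds=0  new=0  old=⊥  +wl: 
  step 2. node 1  ⊔preds=0  new=0  stable
  step 3. node 2  ⊔preds=0  new=0  old=⊥  +wl: 0,1
  step 4. node 3  ⊔preds=0  new=0  old=⊥  +wl: 2
  step 5. node 0  ⊔preds=0  new=0  stable
  step 6. node 1  ⊔preds=0  new=0  stable
  step 7. node 2  ⊔preds=0  new=0  stable

Least fixpoint reached:
  node 0: 0
  node 1: 0
  node 2: 0
  node 3: 0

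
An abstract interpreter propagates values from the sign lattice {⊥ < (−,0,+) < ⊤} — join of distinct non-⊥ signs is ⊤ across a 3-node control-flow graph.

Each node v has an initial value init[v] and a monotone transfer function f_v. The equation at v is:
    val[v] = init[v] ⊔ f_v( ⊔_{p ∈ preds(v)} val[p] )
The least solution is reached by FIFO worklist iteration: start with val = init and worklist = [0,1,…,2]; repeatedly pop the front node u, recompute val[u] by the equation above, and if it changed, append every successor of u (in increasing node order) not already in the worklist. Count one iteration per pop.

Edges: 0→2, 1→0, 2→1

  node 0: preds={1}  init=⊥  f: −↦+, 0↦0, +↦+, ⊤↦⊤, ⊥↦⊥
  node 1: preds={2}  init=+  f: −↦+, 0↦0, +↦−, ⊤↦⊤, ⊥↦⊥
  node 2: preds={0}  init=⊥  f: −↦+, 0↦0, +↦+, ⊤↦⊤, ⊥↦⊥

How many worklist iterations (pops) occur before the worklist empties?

7

Iteration log — 7 steps:
  step 1. node 0  ⊔preds=+  new=+  old=⊥  +wl: 
  step 2. node 1  ⊔preds=⊥  new=+  stable
  step 3. node 2  ⊔preds=+  new=+  old=⊥  +wl: 1
  step 4. node 1  ⊔preds=+  new=⊤  old=+  +wl: 0
  step 5. node 0  ⊔preds=⊤  new=⊤  old=+  +wl: 2
  step 6. node 2  ⊔preds=⊤  new=⊤  old=+  +wl: 1
  step 7. node 1  ⊔preds=⊤  new=⊤  stable

Least fixpoint reached:
  node 0: ⊤
  node 1: ⊤
  node 2: ⊤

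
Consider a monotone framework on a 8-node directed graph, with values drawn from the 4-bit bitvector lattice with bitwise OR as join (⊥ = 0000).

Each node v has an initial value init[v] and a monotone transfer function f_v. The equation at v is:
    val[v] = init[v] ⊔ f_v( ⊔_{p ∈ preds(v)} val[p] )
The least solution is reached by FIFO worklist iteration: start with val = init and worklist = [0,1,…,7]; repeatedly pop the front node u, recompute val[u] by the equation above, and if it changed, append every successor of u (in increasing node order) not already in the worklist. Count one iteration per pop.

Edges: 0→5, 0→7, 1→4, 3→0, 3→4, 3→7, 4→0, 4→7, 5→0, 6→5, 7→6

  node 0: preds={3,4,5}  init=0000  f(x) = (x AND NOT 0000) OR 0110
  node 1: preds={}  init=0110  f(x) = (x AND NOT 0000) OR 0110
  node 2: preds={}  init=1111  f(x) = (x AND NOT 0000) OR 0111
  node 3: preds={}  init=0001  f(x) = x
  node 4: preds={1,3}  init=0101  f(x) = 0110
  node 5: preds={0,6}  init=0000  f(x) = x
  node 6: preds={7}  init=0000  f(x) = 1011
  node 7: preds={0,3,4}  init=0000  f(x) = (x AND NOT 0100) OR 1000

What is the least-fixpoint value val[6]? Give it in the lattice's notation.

1011

Iteration log — 14 steps:
  step 1. node 0  ⊔preds=0101  new=0111  old=0000  +wl: 
  step 2. node 1  ⊔preds=0000  new=0110  stable
  step 3. node 2  ⊔preds=0000  new=1111  stable
  step 4. node 3  ⊔preds=0000  new=0001  stable
  step 5. node 4  ⊔preds=0111  new=0111  old=0101  +wl: 0
  step 6. node 5  ⊔preds=0111  new=0111  old=0000  +wl: 
  step 7. node 6  ⊔preds=0000  new=1011  old=0000  +wl: 5
  step 8. node 7  ⊔preds=0111  new=1011  old=0000  +wl: 6
  step 9. node 0  ⊔preds=0111  new=0111  stable
  step 10. node 5  ⊔preds=1111  new=1111  old=0111  +wl: 0
  step 11. node 6  ⊔preds=1011  new=1011  stable
  step 12. node 0  ⊔preds=1111  new=1111  old=0111  +wl: 5,7
  step 13. node 5  ⊔preds=1111  new=1111  stable
  step 14. node 7  ⊔preds=1111  new=1011  stable

Least fixpoint reached:
  node 0: 1111
  node 1: 0110
  node 2: 1111
  node 3: 0001
  node 4: 0111
  node 5: 1111
  node 6: 1011
  node 7: 1011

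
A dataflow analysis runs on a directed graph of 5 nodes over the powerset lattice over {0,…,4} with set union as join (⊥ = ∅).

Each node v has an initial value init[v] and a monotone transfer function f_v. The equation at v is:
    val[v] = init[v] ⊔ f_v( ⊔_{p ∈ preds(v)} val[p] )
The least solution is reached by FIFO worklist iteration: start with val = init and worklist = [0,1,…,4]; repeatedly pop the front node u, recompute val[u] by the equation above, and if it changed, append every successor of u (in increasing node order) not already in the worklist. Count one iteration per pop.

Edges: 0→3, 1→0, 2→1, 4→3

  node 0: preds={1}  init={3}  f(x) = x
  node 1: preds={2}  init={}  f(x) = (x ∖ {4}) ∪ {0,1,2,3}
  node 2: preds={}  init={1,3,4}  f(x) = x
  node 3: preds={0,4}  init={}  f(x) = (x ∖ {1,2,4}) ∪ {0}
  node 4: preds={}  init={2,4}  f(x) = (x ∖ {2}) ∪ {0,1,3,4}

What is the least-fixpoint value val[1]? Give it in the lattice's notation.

Iteration log — 7 steps:
  step 1. node 0  ⊔preds={}  new={3}  stable
  step 2. node 1  ⊔preds={1,3,4}  new={0,1,2,3}  old={}  +wl: 0
  step 3. node 2  ⊔preds={}  new={1,3,4}  stable
  step 4. node 3  ⊔preds={2,3,4}  new={0,3}  old={}  +wl: 
  step 5. node 4  ⊔preds={}  new={0,1,2,3,4}  old={2,4}  +wl: 3
  step 6. node 0  ⊔preds={0,1,2,3}  new={0,1,2,3}  old={3}  +wl: 
  step 7. node 3  ⊔preds={0,1,2,3,4}  new={0,3}  stable

Least fixpoint reached:
  node 0: {0,1,2,3}
  node 1: {0,1,2,3}
  node 2: {1,3,4}
  node 3: {0,3}
  node 4: {0,1,2,3,4}

{0,1,2,3}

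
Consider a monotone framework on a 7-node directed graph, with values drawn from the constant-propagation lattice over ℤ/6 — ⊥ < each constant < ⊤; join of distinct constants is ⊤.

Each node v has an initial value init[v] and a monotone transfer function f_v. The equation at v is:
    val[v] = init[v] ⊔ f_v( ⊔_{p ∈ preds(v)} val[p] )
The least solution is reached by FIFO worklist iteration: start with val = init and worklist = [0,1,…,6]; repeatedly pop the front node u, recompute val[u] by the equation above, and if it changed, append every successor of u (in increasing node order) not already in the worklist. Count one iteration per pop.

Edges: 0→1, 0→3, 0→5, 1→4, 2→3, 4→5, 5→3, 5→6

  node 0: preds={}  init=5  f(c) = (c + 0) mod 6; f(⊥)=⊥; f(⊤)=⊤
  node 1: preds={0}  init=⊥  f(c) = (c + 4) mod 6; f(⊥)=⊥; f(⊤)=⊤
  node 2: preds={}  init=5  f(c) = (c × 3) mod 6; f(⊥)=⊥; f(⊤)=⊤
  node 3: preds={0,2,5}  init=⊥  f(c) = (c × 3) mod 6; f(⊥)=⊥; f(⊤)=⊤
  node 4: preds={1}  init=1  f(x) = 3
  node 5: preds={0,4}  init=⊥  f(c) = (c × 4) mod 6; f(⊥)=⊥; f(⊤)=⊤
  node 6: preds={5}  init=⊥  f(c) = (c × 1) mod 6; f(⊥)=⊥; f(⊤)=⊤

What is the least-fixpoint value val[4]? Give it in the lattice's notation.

⊤

Iteration log — 8 steps:
  step 1. node 0  ⊔preds=⊥  new=5  stable
  step 2. node 1  ⊔preds=5  new=3  old=⊥  +wl: 
  step 3. node 2  ⊔preds=⊥  new=5  stable
  step 4. node 3  ⊔preds=5  new=3  old=⊥  +wl: 
  step 5. node 4  ⊔preds=3  new=⊤  old=1  +wl: 
  step 6. node 5  ⊔preds=⊤  new=⊤  old=⊥  +wl: 3
  step 7. node 6  ⊔preds=⊤  new=⊤  old=⊥  +wl: 
  step 8. node 3  ⊔preds=⊤  new=⊤  old=3  +wl: 

Least fixpoint reached:
  node 0: 5
  node 1: 3
  node 2: 5
  node 3: ⊤
  node 4: ⊤
  node 5: ⊤
  node 6: ⊤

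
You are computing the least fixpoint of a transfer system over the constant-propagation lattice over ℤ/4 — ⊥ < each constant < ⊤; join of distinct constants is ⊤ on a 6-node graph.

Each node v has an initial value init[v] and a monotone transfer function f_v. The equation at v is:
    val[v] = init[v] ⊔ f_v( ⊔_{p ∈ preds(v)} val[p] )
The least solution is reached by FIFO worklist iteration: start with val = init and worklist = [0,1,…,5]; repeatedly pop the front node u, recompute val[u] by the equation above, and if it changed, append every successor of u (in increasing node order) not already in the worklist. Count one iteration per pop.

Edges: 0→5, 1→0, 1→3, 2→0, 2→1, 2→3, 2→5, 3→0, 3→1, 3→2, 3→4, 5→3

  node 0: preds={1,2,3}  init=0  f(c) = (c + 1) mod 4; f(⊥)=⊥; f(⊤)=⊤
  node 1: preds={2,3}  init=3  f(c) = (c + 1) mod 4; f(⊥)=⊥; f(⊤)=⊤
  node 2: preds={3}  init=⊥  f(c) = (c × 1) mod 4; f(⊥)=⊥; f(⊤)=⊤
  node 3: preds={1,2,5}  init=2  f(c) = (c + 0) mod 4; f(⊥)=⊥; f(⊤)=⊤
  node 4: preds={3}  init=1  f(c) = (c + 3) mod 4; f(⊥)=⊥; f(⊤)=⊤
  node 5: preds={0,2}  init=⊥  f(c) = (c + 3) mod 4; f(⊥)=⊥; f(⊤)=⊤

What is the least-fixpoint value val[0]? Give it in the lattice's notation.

⊤

Worklist (13 pops):
  #1 pop 0: in=⊤ → ⊤ (was 0); enqueue []
  #2 pop 1: in=2 → 3 (no change)
  #3 pop 2: in=2 → 2 (was ⊥); enqueue [0,1]
  #4 pop 3: in=⊤ → ⊤ (was 2); enqueue [2]
  #5 pop 4: in=⊤ → ⊤ (was 1); enqueue []
  #6 pop 5: in=⊤ → ⊤ (was ⊥); enqueue [3]
  #7 pop 0: in=⊤ → ⊤ (no change)
  #8 pop 1: in=⊤ → ⊤ (was 3); enqueue [0]
  #9 pop 2: in=⊤ → ⊤ (was 2); enqueue [1,5]
  #10 pop 3: in=⊤ → ⊤ (no change)
  #11 pop 0: in=⊤ → ⊤ (no change)
  #12 pop 1: in=⊤ → ⊤ (no change)
  #13 pop 5: in=⊤ → ⊤ (no change)

Fixpoint:
  val[0] = ⊤
  val[1] = ⊤
  val[2] = ⊤
  val[3] = ⊤
  val[4] = ⊤
  val[5] = ⊤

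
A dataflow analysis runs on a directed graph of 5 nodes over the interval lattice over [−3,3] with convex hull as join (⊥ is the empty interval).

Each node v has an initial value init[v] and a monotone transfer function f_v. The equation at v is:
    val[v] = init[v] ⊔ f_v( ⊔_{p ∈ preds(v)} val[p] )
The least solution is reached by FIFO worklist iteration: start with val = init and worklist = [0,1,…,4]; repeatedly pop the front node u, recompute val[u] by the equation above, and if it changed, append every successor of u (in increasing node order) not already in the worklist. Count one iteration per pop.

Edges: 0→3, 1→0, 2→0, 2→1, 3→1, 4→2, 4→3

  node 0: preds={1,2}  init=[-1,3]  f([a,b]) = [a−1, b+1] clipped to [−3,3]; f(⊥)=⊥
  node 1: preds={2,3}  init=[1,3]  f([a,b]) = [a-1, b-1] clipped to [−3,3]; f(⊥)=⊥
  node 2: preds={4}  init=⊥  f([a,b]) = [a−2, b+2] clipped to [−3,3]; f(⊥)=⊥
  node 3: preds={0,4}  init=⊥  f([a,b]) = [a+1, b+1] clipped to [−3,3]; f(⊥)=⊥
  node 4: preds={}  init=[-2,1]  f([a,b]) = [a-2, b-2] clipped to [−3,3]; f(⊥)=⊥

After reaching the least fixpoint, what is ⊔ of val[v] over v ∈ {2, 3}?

[-3,3]

Worklist (10 pops):
  #1 pop 0: in=[1,3] → [-1,3] (no change)
  #2 pop 1: in=⊥ → [1,3] (no change)
  #3 pop 2: in=[-2,1] → [-3,3] (was ⊥); enqueue [0,1]
  #4 pop 3: in=[-2,3] → [-1,3] (was ⊥); enqueue []
  #5 pop 4: in=⊥ → [-2,1] (no change)
  #6 pop 0: in=[-3,3] → [-3,3] (was [-1,3]); enqueue [3]
  #7 pop 1: in=[-3,3] → [-3,3] (was [1,3]); enqueue [0]
  #8 pop 3: in=[-3,3] → [-2,3] (was [-1,3]); enqueue [1]
  #9 pop 0: in=[-3,3] → [-3,3] (no change)
  #10 pop 1: in=[-3,3] → [-3,3] (no change)

Fixpoint:
  val[0] = [-3,3]
  val[1] = [-3,3]
  val[2] = [-3,3]
  val[3] = [-2,3]
  val[4] = [-2,1]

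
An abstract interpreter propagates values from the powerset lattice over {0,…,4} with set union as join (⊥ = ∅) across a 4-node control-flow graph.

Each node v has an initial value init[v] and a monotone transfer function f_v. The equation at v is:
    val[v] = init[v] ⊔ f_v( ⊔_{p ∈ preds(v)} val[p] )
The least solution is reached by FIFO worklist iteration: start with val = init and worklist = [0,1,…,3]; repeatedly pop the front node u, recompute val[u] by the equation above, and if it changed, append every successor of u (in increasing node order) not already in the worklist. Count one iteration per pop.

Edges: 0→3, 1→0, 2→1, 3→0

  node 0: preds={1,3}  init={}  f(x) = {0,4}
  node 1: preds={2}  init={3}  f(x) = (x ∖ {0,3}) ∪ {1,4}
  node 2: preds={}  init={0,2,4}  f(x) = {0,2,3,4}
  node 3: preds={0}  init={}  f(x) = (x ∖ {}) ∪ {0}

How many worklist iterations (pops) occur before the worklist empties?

6

Worklist (6 pops):
  #1 pop 0: in={3} → {0,4} (was {}); enqueue []
  #2 pop 1: in={0,2,4} → {1,2,3,4} (was {3}); enqueue [0]
  #3 pop 2: in={} → {0,2,3,4} (was {0,2,4}); enqueue [1]
  #4 pop 3: in={0,4} → {0,4} (was {}); enqueue []
  #5 pop 0: in={0,1,2,3,4} → {0,4} (no change)
  #6 pop 1: in={0,2,3,4} → {1,2,3,4} (no change)

Fixpoint:
  val[0] = {0,4}
  val[1] = {1,2,3,4}
  val[2] = {0,2,3,4}
  val[3] = {0,4}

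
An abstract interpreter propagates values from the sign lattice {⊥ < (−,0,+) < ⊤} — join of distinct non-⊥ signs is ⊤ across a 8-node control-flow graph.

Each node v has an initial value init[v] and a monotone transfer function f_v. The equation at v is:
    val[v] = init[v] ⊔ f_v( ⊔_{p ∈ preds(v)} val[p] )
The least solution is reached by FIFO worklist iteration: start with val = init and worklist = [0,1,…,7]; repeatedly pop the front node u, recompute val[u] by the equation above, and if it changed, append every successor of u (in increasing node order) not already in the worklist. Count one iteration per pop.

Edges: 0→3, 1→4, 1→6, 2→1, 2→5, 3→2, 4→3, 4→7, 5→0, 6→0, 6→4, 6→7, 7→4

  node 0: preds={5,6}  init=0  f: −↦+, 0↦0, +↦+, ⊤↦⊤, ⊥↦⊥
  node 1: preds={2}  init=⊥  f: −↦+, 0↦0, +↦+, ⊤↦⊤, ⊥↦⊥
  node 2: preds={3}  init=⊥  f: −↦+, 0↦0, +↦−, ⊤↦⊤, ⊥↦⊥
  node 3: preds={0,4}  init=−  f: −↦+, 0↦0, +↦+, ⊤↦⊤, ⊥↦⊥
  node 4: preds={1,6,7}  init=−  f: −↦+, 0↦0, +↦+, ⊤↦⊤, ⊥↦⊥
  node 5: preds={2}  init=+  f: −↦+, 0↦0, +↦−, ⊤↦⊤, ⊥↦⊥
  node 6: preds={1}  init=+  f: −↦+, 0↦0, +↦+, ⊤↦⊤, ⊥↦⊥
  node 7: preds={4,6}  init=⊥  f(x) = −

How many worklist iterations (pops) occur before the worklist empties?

Iteration log — 21 steps:
  step 1. node 0  ⊔preds=+  new=⊤  old=0  +wl: 
  step 2. node 1  ⊔preds=⊥  new=⊥  stable
  step 3. node 2  ⊔preds=−  new=+  old=⊥  +wl: 1
  step 4. node 3  ⊔preds=⊤  new=⊤  old=−  +wl: 2
  step 5. node 4  ⊔preds=+  new=⊤  old=−  +wl: 3
  step 6. node 5  ⊔preds=+  new=⊤  old=+  +wl: 0
  step 7. node 6  ⊔preds=⊥  new=+  stable
  step 8. node 7  ⊔preds=⊤  new=−  old=⊥  +wl: 4
  step 9. node 1  ⊔preds=+  new=+  old=⊥  +wl: 6
  step 10. node 2  ⊔preds=⊤  new=⊤  old=+  +wl: 1,5
  step 11. node 3  ⊔preds=⊤  new=⊤  stable
  step 12. node 0  ⊔preds=⊤  new=⊤  stable
  step 13. node 4  ⊔preds=⊤  new=⊤  stable
  step 14. node 6  ⊔preds=+  new=+  stable
  step 15. node 1  ⊔preds=⊤  new=⊤  old=+  +wl: 4,6
  step 16. node 5  ⊔preds=⊤  new=⊤  stable
  step 17. node 4  ⊔preds=⊤  new=⊤  stable
  step 18. node 6  ⊔preds=⊤  new=⊤  old=+  +wl: 0,4,7
  step 19. node 0  ⊔preds=⊤  new=⊤  stable
  step 20. node 4  ⊔preds=⊤  new=⊤  stable
  step 21. node 7  ⊔preds=⊤  new=−  stable

Least fixpoint reached:
  node 0: ⊤
  node 1: ⊤
  node 2: ⊤
  node 3: ⊤
  node 4: ⊤
  node 5: ⊤
  node 6: ⊤
  node 7: −

21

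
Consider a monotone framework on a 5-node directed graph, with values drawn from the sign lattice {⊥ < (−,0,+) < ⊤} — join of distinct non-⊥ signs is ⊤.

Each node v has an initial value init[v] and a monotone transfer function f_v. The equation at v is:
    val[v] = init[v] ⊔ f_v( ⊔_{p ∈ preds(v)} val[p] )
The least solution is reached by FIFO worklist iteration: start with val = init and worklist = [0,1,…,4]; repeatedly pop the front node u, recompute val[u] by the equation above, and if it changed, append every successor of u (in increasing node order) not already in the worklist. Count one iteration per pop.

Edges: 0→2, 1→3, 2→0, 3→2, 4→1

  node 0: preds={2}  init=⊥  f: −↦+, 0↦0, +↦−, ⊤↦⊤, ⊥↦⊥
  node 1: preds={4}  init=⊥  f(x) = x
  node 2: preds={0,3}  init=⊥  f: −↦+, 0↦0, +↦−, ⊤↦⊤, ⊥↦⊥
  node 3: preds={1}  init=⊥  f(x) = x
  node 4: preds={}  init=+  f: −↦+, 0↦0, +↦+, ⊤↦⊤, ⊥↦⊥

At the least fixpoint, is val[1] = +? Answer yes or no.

Iteration log — 8 steps:
  step 1. node 0  ⊔preds=⊥  new=⊥  stable
  step 2. node 1  ⊔preds=+  new=+  old=⊥  +wl: 
  step 3. node 2  ⊔preds=⊥  new=⊥  stable
  step 4. node 3  ⊔preds=+  new=+  old=⊥  +wl: 2
  step 5. node 4  ⊔preds=⊥  new=+  stable
  step 6. node 2  ⊔preds=+  new=−  old=⊥  +wl: 0
  step 7. node 0  ⊔preds=−  new=+  old=⊥  +wl: 2
  step 8. node 2  ⊔preds=+  new=−  stable

Least fixpoint reached:
  node 0: +
  node 1: +
  node 2: −
  node 3: +
  node 4: +

yes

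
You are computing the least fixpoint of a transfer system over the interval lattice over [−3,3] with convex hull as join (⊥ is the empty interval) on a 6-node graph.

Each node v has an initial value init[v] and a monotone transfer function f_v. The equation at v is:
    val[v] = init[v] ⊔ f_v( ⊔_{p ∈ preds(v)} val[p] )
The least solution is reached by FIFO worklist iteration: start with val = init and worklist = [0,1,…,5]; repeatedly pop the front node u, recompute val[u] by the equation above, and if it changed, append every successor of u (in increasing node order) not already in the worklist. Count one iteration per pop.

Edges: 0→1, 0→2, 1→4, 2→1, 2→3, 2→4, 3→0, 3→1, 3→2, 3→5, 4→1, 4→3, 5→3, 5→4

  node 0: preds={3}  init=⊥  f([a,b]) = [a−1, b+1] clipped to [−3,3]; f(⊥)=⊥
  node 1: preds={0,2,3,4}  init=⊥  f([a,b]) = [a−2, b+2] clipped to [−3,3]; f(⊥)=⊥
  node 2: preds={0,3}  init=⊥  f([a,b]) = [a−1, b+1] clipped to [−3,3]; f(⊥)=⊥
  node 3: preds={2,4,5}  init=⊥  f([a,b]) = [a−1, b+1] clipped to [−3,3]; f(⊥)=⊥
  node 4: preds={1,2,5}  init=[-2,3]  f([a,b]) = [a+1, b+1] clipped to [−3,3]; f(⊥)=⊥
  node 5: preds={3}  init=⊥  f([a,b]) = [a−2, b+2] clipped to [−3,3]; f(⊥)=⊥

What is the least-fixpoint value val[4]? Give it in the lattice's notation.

Iteration log — 12 steps:
  step 1. node 0  ⊔preds=⊥  new=⊥  stable
  step 2. node 1  ⊔preds=[-2,3]  new=[-3,3]  old=⊥  +wl: 
  step 3. node 2  ⊔preds=⊥  new=⊥  stable
  step 4. node 3  ⊔preds=[-2,3]  new=[-3,3]  old=⊥  +wl: 0,1,2
  step 5. node 4  ⊔preds=[-3,3]  new=[-2,3]  stable
  step 6. node 5  ⊔preds=[-3,3]  new=[-3,3]  old=⊥  +wl: 3,4
  step 7. node 0  ⊔preds=[-3,3]  new=[-3,3]  old=⊥  +wl: 
  step 8. node 1  ⊔preds=[-3,3]  new=[-3,3]  stable
  step 9. node 2  ⊔preds=[-3,3]  new=[-3,3]  old=⊥  +wl: 1
  step 10. node 3  ⊔preds=[-3,3]  new=[-3,3]  stable
  step 11. node 4  ⊔preds=[-3,3]  new=[-2,3]  stable
  step 12. node 1  ⊔preds=[-3,3]  new=[-3,3]  stable

Least fixpoint reached:
  node 0: [-3,3]
  node 1: [-3,3]
  node 2: [-3,3]
  node 3: [-3,3]
  node 4: [-2,3]
  node 5: [-3,3]

[-2,3]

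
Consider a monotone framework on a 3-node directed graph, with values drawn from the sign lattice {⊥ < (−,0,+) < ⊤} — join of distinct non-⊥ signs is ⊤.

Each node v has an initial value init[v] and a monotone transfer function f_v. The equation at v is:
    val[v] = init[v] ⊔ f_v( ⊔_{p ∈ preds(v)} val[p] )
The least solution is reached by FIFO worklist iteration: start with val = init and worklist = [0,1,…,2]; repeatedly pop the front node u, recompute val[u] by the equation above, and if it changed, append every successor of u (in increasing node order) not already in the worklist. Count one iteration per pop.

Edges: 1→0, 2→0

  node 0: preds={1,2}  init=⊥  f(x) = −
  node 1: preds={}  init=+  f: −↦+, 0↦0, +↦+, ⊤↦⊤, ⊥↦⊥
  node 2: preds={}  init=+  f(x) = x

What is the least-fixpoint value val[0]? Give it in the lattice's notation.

Iteration log — 3 steps:
  step 1. node 0  ⊔preds=+  new=−  old=⊥  +wl: 
  step 2. node 1  ⊔preds=⊥  new=+  stable
  step 3. node 2  ⊔preds=⊥  new=+  stable

Least fixpoint reached:
  node 0: −
  node 1: +
  node 2: +

−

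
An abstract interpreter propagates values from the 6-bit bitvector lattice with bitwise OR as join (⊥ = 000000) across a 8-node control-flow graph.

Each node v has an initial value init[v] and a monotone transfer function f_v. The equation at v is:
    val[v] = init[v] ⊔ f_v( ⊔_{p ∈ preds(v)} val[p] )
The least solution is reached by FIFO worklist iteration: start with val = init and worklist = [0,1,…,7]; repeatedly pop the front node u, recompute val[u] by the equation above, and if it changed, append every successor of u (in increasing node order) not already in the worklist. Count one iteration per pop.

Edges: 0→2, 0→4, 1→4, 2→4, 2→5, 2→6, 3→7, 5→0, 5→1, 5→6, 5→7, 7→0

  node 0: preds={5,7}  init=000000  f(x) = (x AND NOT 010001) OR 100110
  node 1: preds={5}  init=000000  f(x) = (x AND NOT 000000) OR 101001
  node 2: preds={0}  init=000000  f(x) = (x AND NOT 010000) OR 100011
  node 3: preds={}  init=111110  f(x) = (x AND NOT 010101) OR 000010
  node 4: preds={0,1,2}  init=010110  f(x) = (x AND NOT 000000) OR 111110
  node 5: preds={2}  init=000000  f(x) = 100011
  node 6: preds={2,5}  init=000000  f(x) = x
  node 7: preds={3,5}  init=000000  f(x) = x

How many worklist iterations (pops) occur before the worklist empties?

14

Iteration log — 14 steps:
  step 1. node 0  ⊔preds=000000  new=100110  old=000000  +wl: 
  step 2. node 1  ⊔preds=000000  new=101001  old=000000  +wl: 
  step 3. node 2  ⊔preds=100110  new=100111  old=000000  +wl: 
  step 4. node 3  ⊔preds=000000  new=111110  stable
  step 5. node 4  ⊔preds=101111  new=111111  old=010110  +wl: 
  step 6. node 5  ⊔preds=100111  new=100011  old=000000  +wl: 0,1
  step 7. node 6  ⊔preds=100111  new=100111  old=000000  +wl: 
  step 8. node 7  ⊔preds=111111  new=111111  old=000000  +wl: 
  step 9. node 0  ⊔preds=111111  new=101110  old=100110  +wl: 2,4
  step 10. node 1  ⊔preds=100011  new=101011  old=101001  +wl: 
  step 11. node 2  ⊔preds=101110  new=101111  old=100111  +wl: 5,6
  step 12. node 4  ⊔preds=101111  new=111111  stable
  step 13. node 5  ⊔preds=101111  new=100011  stable
  step 14. node 6  ⊔preds=101111  new=101111  old=100111  +wl: 

Least fixpoint reached:
  node 0: 101110
  node 1: 101011
  node 2: 101111
  node 3: 111110
  node 4: 111111
  node 5: 100011
  node 6: 101111
  node 7: 111111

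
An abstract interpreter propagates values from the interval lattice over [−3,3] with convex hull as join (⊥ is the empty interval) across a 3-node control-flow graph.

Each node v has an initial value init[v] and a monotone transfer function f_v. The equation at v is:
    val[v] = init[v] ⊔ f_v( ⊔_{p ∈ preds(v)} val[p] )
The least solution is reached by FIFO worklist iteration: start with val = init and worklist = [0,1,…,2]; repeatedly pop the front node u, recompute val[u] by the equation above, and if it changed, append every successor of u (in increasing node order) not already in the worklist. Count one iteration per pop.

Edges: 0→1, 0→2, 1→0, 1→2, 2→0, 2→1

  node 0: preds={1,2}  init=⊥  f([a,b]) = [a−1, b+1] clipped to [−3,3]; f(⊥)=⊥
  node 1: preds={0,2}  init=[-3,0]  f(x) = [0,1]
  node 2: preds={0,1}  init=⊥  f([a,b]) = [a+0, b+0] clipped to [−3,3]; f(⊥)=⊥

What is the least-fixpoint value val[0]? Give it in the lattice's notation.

[-3,3]

Iteration log — 11 steps:
  step 1. node 0  ⊔preds=[-3,0]  new=[-3,1]  old=⊥  +wl: 
  step 2. node 1  ⊔preds=[-3,1]  new=[-3,1]  old=[-3,0]  +wl: 0
  step 3. node 2  ⊔preds=[-3,1]  new=[-3,1]  old=⊥  +wl: 1
  step 4. node 0  ⊔preds=[-3,1]  new=[-3,2]  old=[-3,1]  +wl: 2
  step 5. node 1  ⊔preds=[-3,2]  new=[-3,1]  stable
  step 6. node 2  ⊔preds=[-3,2]  new=[-3,2]  old=[-3,1]  +wl: 0,1
  step 7. node 0  ⊔preds=[-3,2]  new=[-3,3]  old=[-3,2]  +wl: 2
  step 8. node 1  ⊔preds=[-3,3]  new=[-3,1]  stable
  step 9. node 2  ⊔preds=[-3,3]  new=[-3,3]  old=[-3,2]  +wl: 0,1
  step 10. node 0  ⊔preds=[-3,3]  new=[-3,3]  stable
  step 11. node 1  ⊔preds=[-3,3]  new=[-3,1]  stable

Least fixpoint reached:
  node 0: [-3,3]
  node 1: [-3,1]
  node 2: [-3,3]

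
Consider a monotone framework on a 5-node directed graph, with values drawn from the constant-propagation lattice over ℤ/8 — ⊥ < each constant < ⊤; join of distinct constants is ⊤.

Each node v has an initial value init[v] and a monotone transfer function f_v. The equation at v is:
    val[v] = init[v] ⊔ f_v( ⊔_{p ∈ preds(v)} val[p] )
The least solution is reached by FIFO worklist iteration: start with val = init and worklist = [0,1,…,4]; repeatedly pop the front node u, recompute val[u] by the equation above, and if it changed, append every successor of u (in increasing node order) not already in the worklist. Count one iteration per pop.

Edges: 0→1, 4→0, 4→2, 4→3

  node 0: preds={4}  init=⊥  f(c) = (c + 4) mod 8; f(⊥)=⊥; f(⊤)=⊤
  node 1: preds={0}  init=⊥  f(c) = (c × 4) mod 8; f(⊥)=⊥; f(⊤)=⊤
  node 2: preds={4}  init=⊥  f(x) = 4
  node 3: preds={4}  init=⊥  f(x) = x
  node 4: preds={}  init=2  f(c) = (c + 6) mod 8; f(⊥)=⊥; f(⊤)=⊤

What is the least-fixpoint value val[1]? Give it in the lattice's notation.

Worklist (5 pops):
  #1 pop 0: in=2 → 6 (was ⊥); enqueue []
  #2 pop 1: in=6 → 0 (was ⊥); enqueue []
  #3 pop 2: in=2 → 4 (was ⊥); enqueue []
  #4 pop 3: in=2 → 2 (was ⊥); enqueue []
  #5 pop 4: in=⊥ → 2 (no change)

Fixpoint:
  val[0] = 6
  val[1] = 0
  val[2] = 4
  val[3] = 2
  val[4] = 2

0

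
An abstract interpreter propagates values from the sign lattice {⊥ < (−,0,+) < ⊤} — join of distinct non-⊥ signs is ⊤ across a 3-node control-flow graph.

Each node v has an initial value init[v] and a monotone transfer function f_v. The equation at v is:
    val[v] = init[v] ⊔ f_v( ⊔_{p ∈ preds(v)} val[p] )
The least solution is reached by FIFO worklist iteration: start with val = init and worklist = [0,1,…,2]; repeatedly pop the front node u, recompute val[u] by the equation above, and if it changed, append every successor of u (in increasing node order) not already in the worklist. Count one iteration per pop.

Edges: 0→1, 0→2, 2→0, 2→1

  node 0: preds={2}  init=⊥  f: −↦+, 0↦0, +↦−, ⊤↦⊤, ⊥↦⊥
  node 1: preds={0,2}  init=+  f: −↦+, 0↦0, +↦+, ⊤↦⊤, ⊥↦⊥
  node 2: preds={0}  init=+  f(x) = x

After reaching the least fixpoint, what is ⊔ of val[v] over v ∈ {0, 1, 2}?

⊤

Iteration log — 6 steps:
  step 1. node 0  ⊔preds=+  new=−  old=⊥  +wl: 
  step 2. node 1  ⊔preds=⊤  new=⊤  old=+  +wl: 
  step 3. node 2  ⊔preds=−  new=⊤  old=+  +wl: 0,1
  step 4. node 0  ⊔preds=⊤  new=⊤  old=−  +wl: 2
  step 5. node 1  ⊔preds=⊤  new=⊤  stable
  step 6. node 2  ⊔preds=⊤  new=⊤  stable

Least fixpoint reached:
  node 0: ⊤
  node 1: ⊤
  node 2: ⊤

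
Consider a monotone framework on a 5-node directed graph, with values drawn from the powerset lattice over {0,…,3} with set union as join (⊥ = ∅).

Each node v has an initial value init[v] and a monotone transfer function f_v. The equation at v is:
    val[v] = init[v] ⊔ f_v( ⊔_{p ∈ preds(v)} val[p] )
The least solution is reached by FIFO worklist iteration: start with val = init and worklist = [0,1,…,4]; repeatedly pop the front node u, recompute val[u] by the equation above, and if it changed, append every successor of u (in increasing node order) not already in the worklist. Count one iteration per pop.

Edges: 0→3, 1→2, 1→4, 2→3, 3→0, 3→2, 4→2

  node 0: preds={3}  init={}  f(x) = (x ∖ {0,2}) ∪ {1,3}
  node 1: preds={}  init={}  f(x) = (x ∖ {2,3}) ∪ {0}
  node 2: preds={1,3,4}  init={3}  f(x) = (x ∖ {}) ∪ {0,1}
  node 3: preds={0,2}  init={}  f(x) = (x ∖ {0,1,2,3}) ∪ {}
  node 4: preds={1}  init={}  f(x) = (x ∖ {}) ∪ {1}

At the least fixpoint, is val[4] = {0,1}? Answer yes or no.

yes

Worklist (6 pops):
  #1 pop 0: in={} → {1,3} (was {}); enqueue []
  #2 pop 1: in={} → {0} (was {}); enqueue []
  #3 pop 2: in={0} → {0,1,3} (was {3}); enqueue []
  #4 pop 3: in={0,1,3} → {} (no change)
  #5 pop 4: in={0} → {0,1} (was {}); enqueue [2]
  #6 pop 2: in={0,1} → {0,1,3} (no change)

Fixpoint:
  val[0] = {1,3}
  val[1] = {0}
  val[2] = {0,1,3}
  val[3] = {}
  val[4] = {0,1}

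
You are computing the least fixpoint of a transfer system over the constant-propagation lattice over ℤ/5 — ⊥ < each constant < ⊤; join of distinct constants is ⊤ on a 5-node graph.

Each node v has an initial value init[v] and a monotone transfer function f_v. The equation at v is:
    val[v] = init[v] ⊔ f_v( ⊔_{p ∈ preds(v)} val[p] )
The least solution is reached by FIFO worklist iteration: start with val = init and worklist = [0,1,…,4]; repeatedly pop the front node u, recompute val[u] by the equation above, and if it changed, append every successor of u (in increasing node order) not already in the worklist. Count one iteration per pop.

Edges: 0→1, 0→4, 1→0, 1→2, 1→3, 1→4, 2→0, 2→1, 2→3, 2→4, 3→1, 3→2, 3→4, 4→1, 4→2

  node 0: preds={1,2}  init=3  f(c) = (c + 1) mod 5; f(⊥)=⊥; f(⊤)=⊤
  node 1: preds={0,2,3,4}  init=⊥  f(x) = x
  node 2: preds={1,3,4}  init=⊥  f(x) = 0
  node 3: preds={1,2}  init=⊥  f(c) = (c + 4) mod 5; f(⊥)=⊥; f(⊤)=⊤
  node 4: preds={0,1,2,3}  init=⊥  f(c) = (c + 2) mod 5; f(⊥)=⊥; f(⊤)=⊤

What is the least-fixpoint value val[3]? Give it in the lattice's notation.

Iteration log — 11 steps:
  step 1. node 0  ⊔preds=⊥  new=3  stable
  step 2. node 1  ⊔preds=3  new=3  old=⊥  +wl: 0
  step 3. node 2  ⊔preds=3  new=0  old=⊥  +wl: 1
  step 4. node 3  ⊔preds=⊤  new=⊤  old=⊥  +wl: 2
  step 5. node 4  ⊔preds=⊤  new=⊤  old=⊥  +wl: 
  step 6. node 0  ⊔preds=⊤  new=⊤  old=3  +wl: 4
  step 7. node 1  ⊔preds=⊤  new=⊤  old=3  +wl: 0,3
  step 8. node 2  ⊔preds=⊤  new=0  stable
  step 9. node 4  ⊔preds=⊤  new=⊤  stable
  step 10. node 0  ⊔preds=⊤  new=⊤  stable
  step 11. node 3  ⊔preds=⊤  new=⊤  stable

Least fixpoint reached:
  node 0: ⊤
  node 1: ⊤
  node 2: 0
  node 3: ⊤
  node 4: ⊤

⊤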